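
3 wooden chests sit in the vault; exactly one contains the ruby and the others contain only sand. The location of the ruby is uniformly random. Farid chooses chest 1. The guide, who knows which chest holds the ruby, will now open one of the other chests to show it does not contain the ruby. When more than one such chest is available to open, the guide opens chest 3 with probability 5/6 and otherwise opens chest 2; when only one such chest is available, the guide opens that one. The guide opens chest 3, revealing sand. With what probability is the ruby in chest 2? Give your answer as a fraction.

Consider each possible location of the ruby in turn.
If it is in chest 1 (prior 1/3): chest 3 is available, opened with probability 5/6; weight (1/3)·(5/6) = 5/18.
If it is in chest 2 (prior 1/3): only chest 3 is available, probability 1; weight (1/3)·1 = 1/3.
If it is in chest 3 (prior 1/3): the guide opened chest 3, so this case is ruled out; weight (1/3)·0 = 0.
The weights sum to 11/18.
So P(the ruby in chest 2 | the guide opened chest 3) = (1/3) / (11/18) = 6/11.

6/11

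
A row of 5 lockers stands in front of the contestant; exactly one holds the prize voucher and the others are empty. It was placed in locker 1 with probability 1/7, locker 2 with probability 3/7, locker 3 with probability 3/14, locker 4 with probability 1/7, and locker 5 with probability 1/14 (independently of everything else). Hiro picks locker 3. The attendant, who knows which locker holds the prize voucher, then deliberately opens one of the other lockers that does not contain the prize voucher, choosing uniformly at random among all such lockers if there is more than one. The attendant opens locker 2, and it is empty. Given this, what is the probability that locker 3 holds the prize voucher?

9/29

Apply Bayes' rule, conditioning on where the prize voucher actually is.
If it is in either of lockers 1 and 4 (prior 1/7 each): the attendant has 3 equally likely choices, so probability 1/3; weight (1/7)·(1/3) = 1/21 each.
If it is in locker 2 (prior 3/7): the attendant opened locker 2, so this case is ruled out; weight (3/7)·0 = 0.
If it is in locker 3 (prior 3/14): the attendant has 4 equally likely choices, so probability 1/4; weight (3/14)·(1/4) = 3/56.
If it is in locker 5 (prior 1/14): the attendant has 3 equally likely choices, so probability 1/3; weight (1/14)·(1/3) = 1/42.
The weights sum to 29/168.
So P(the prize voucher in locker 3 | the attendant opened locker 2) = (3/56) / (29/168) = 9/29.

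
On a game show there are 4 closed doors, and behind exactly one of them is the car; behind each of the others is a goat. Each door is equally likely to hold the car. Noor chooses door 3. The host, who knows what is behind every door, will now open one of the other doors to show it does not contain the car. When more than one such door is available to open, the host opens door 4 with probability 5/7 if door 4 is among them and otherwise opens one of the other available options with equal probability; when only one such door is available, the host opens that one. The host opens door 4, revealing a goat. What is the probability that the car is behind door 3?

Apply Bayes' rule, conditioning on where the car actually is.
If it is behind any of doors 1, 2, and 3 (prior 1/4 each): door 4 is available, opened with probability 5/7; weight (1/4)·(5/7) = 5/28 each.
If it is behind door 4 (prior 1/4): the host opened door 4, so this case is ruled out; weight (1/4)·0 = 0.
The weights sum to 15/28.
So P(the car behind door 3 | the host opened door 4) = (5/28) / (15/28) = 1/3.

1/3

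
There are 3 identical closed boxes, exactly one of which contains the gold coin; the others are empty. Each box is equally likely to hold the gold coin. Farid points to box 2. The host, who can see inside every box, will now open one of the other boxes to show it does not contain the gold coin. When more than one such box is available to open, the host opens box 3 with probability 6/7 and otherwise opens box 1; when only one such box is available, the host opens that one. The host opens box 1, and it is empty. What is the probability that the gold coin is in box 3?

Condition on the true location of the gold coin.
If it is in box 1 (prior 1/3): the host opened box 1, so this case is ruled out; weight (1/3)·0 = 0.
If it is in box 2 (prior 1/3): box 3 is available but not opened, probability 1/7; weight (1/3)·(1/7) = 1/21.
If it is in box 3 (prior 1/3): only box 1 is available, probability 1; weight (1/3)·1 = 1/3.
The weights sum to 8/21.
So P(the gold coin in box 3 | the host opened box 1) = (1/3) / (8/21) = 7/8.

7/8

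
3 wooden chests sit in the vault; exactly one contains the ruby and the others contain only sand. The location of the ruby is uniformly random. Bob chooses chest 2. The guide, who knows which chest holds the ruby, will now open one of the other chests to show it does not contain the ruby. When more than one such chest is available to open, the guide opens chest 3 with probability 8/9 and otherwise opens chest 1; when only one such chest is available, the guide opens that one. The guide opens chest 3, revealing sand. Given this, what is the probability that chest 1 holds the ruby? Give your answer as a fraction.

Apply Bayes' rule, conditioning on where the ruby actually is.
If it is in chest 1 (prior 1/3): only chest 3 is available, probability 1; weight (1/3)·1 = 1/3.
If it is in chest 2 (prior 1/3): chest 3 is available, opened with probability 8/9; weight (1/3)·(8/9) = 8/27.
If it is in chest 3 (prior 1/3): the guide opened chest 3, so this case is ruled out; weight (1/3)·0 = 0.
The weights sum to 17/27.
So P(the ruby in chest 1 | the guide opened chest 3) = (1/3) / (17/27) = 9/17.

9/17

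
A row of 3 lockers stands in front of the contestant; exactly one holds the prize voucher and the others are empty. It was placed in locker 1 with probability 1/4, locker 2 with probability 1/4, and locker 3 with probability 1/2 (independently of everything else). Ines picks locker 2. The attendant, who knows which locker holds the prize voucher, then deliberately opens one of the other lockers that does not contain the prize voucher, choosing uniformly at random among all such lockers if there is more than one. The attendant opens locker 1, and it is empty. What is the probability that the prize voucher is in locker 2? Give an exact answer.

Consider each possible location of the prize voucher in turn.
If it is in locker 1 (prior 1/4): the attendant opened locker 1, so this case is ruled out; weight (1/4)·0 = 0.
If it is in locker 2 (prior 1/4): the attendant has 2 equally likely choices, so probability 1/2; weight (1/4)·(1/2) = 1/8.
If it is in locker 3 (prior 1/2): the attendant has no choice, probability 1; weight (1/2)·1 = 1/2.
The weights sum to 5/8.
So P(the prize voucher in locker 2 | the attendant opened locker 1) = (1/8) / (5/8) = 1/5.

1/5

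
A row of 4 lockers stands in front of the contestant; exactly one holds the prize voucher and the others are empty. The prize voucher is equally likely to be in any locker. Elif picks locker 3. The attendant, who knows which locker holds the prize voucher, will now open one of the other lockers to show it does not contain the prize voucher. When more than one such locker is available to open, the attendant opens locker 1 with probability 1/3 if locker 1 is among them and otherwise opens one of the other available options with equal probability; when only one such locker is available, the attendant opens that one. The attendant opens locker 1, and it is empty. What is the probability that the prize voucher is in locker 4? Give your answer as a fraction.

Consider each possible location of the prize voucher in turn.
If it is in locker 1 (prior 1/4): the attendant opened locker 1, so this case is ruled out; weight (1/4)·0 = 0.
If it is in any of lockers 2, 3, and 4 (prior 1/4 each): locker 1 is available, opened with probability 1/3; weight (1/4)·(1/3) = 1/12 each.
The weights sum to 1/4.
So P(the prize voucher in locker 4 | the attendant opened locker 1) = (1/12) / (1/4) = 1/3.

1/3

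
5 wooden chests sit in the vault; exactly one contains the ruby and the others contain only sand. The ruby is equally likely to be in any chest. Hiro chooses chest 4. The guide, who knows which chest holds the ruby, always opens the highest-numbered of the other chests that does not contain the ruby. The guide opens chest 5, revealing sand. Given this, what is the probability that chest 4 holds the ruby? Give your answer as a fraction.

1/4

Consider each possible location of the ruby in turn.
If it is in any of chests 1, 2, 3, and 4 (prior 1/5 each): chest 5 is the highest-numbered option available, probability 1; weight (1/5)·1 = 1/5 each.
If it is in chest 5 (prior 1/5): the guide opened chest 5, so this case is ruled out; weight (1/5)·0 = 0.
The weights sum to 4/5.
So P(the ruby in chest 4 | the guide opened chest 5) = (1/5) / (4/5) = 1/4.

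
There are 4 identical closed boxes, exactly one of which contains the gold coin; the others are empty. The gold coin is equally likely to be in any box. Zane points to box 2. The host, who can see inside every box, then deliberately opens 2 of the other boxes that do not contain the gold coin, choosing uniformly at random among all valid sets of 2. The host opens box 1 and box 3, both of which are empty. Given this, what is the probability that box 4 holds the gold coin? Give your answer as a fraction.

3/4

Consider each possible location of the gold coin in turn.
If it is in either of boxes 1 and 3 (prior 1/4 each): that box was opened and seen not to hold the prize — ruled out; weight (1/4)·0 = 0 each.
If it is in box 2 (prior 1/4): the host has 3 equally likely choices, so probability 1/3; weight (1/4)·(1/3) = 1/12.
If it is in box 4 (prior 1/4): the host has no choice, probability 1; weight (1/4)·1 = 1/4.
The weights sum to 1/3.
So P(the gold coin in box 4 | the host opened box 1 and box 3) = (1/4) / (1/3) = 3/4.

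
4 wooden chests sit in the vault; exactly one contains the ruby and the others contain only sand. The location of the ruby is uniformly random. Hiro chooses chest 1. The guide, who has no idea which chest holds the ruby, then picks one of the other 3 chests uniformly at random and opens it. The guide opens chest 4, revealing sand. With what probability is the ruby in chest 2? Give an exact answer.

1/3

Consider each possible location of the ruby in turn.
If it is in any of chests 1, 2, and 3 (prior 1/4 each): the guide picks chest 4 with probability 1/3 regardless, and it is not the prize; weight (1/4)·(1/3) = 1/12 each.
If it is in chest 4 (prior 1/4): the guide opened chest 4, so this case is ruled out; weight (1/4)·0 = 0.
The weights sum to 1/4.
So P(the ruby in chest 2 | the guide opened chest 4) = (1/12) / (1/4) = 1/3.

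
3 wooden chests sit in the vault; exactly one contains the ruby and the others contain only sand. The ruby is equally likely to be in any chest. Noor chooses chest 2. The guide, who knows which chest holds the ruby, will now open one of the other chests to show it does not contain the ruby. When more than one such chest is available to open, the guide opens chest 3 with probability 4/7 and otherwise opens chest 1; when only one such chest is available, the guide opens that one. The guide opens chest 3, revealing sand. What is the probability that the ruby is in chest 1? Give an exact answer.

Consider each possible location of the ruby in turn.
If it is in chest 1 (prior 1/3): only chest 3 is available, probability 1; weight (1/3)·1 = 1/3.
If it is in chest 2 (prior 1/3): chest 3 is available, opened with probability 4/7; weight (1/3)·(4/7) = 4/21.
If it is in chest 3 (prior 1/3): the guide opened chest 3, so this case is ruled out; weight (1/3)·0 = 0.
The weights sum to 11/21.
So P(the ruby in chest 1 | the guide opened chest 3) = (1/3) / (11/21) = 7/11.

7/11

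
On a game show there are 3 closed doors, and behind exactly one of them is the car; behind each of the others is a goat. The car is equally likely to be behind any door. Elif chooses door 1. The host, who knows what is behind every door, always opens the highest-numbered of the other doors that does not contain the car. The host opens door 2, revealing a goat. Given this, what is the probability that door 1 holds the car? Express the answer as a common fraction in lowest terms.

0

Condition on the true location of the car.
If it is behind door 1 (prior 1/3): the host would have opened door 3 instead, probability 0; weight (1/3)·0 = 0.
If it is behind door 2 (prior 1/3): the host opened door 2, so this case is ruled out; weight (1/3)·0 = 0.
If it is behind door 3 (prior 1/3): door 2 is the highest-numbered option available, probability 1; weight (1/3)·1 = 1/3.
The weights sum to 1/3.
So P(the car behind door 1 | the host opened door 2) = 0 / (1/3) = 0.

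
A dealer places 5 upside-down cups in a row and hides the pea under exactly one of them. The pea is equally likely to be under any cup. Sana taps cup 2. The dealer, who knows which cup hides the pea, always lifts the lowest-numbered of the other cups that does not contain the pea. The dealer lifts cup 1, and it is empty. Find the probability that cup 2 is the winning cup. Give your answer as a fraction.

1/4

Apply Bayes' rule, conditioning on where the pea actually is.
If it is under cup 1 (prior 1/5): the dealer opened cup 1, so this case is ruled out; weight (1/5)·0 = 0.
If it is under any of cups 2, 3, 4, and 5 (prior 1/5 each): cup 1 is the lowest-numbered option available, probability 1; weight (1/5)·1 = 1/5 each.
The weights sum to 4/5.
So P(the pea under cup 2 | the dealer opened cup 1) = (1/5) / (4/5) = 1/4.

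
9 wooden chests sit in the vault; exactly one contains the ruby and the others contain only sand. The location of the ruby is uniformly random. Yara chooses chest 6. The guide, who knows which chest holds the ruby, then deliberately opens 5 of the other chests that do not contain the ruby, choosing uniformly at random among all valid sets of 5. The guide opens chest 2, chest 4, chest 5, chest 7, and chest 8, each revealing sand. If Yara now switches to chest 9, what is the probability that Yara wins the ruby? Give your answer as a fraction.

Condition on the true location of the ruby.
If it is in any of chests 1, 3, and 9 (prior 1/9 each): the guide has 21 equally likely choices, so probability 1/21; weight (1/9)·(1/21) = 1/189 each.
If it is in any of chests 2, 4, 5, 7, and 8 (prior 1/9 each): that chest was opened and seen not to hold the prize — ruled out; weight (1/9)·0 = 0 each.
If it is in chest 6 (prior 1/9): the guide has 56 equally likely choices, so probability 1/56; weight (1/9)·(1/56) = 1/504.
The weights sum to 1/56.
So P(the ruby in chest 9 | the guide opened chest 2, chest 4, chest 5, chest 7, and chest 8) = (1/189) / (1/56) = 8/27.

8/27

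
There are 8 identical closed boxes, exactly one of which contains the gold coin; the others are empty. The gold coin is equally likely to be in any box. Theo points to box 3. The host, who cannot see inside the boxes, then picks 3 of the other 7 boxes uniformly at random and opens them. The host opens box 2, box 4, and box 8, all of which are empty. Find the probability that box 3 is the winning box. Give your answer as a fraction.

Consider each possible location of the gold coin in turn.
If it is in any of boxes 1, 3, 5, 6, and 7 (prior 1/8 each): the host picks exactly this set with probability 1/35 regardless, and none is the prize; weight (1/8)·(1/35) = 1/280 each.
If it is in any of boxes 2, 4, and 8 (prior 1/8 each): that box was opened and seen not to hold the prize — ruled out; weight (1/8)·0 = 0 each.
The weights sum to 1/56.
So P(the gold coin in box 3 | the host opened box 2, box 4, and box 8) = (1/280) / (1/56) = 1/5.

1/5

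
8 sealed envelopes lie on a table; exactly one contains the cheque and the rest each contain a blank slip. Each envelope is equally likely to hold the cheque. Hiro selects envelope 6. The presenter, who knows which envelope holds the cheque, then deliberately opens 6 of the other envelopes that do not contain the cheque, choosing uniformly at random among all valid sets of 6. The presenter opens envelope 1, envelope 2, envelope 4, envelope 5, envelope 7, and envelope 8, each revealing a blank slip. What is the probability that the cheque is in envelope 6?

Condition on the true location of the cheque.
If it is in any of envelopes 1, 2, 4, 5, 7, and 8 (prior 1/8 each): that envelope was opened and seen not to hold the prize — ruled out; weight (1/8)·0 = 0 each.
If it is in envelope 3 (prior 1/8): the presenter has no choice, probability 1; weight (1/8)·1 = 1/8.
If it is in envelope 6 (prior 1/8): the presenter has 7 equally likely choices, so probability 1/7; weight (1/8)·(1/7) = 1/56.
The weights sum to 1/7.
So P(the cheque in envelope 6 | the presenter opened envelope 1, envelope 2, envelope 4, envelope 5, envelope 7, and envelope 8) = (1/56) / (1/7) = 1/8.

1/8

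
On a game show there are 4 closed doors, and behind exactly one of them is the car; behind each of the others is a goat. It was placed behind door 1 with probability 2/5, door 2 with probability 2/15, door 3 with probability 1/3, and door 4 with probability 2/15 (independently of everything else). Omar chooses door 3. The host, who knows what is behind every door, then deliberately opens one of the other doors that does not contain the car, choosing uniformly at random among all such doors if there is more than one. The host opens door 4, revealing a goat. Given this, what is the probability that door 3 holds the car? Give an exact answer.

Apply Bayes' rule, conditioning on where the car actually is.
If it is behind door 1 (prior 2/5): the host has 2 equally likely choices, so probability 1/2; weight (2/5)·(1/2) = 1/5.
If it is behind door 2 (prior 2/15): the host has 2 equally likely choices, so probability 1/2; weight (2/15)·(1/2) = 1/15.
If it is behind door 3 (prior 1/3): the host has 3 equally likely choices, so probability 1/3; weight (1/3)·(1/3) = 1/9.
If it is behind door 4 (prior 2/15): the host opened door 4, so this case is ruled out; weight (2/15)·0 = 0.
The weights sum to 17/45.
So P(the car behind door 3 | the host opened door 4) = (1/9) / (17/45) = 5/17.

5/17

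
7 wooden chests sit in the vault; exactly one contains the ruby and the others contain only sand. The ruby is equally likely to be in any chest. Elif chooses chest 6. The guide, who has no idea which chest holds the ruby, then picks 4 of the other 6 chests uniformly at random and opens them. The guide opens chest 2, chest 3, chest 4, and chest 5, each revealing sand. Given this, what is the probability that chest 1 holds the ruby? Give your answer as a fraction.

Apply Bayes' rule, conditioning on where the ruby actually is.
If it is in any of chests 1, 6, and 7 (prior 1/7 each): the guide picks exactly this set with probability 1/15 regardless, and none is the prize; weight (1/7)·(1/15) = 1/105 each.
If it is in any of chests 2, 3, 4, and 5 (prior 1/7 each): that chest was opened and seen not to hold the prize — ruled out; weight (1/7)·0 = 0 each.
The weights sum to 1/35.
So P(the ruby in chest 1 | the guide opened chest 2, chest 3, chest 4, and chest 5) = (1/105) / (1/35) = 1/3.

1/3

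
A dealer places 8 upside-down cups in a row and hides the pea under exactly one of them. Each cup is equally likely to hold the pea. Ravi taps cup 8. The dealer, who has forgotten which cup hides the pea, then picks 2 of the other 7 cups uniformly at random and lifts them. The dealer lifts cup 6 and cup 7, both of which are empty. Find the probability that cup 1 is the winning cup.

1/6

Because the dealer chose which cups to lift without knowing where the pea is, the choice is independent of the prize location. Learning that none of the 2 opened cups holds the pea simply rules out those 2 locations and leaves the remaining 6 cups still equally likely by symmetry.
So P(the pea under cup 1) = 1/6.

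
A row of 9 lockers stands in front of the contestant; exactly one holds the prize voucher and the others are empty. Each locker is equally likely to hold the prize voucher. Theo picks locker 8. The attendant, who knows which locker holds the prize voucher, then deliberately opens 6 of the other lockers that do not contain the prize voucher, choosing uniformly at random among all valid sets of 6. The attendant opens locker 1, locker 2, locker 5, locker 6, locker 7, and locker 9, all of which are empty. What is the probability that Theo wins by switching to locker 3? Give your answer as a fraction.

4/9

Apply Bayes' rule, conditioning on where the prize voucher actually is.
If it is in any of lockers 1, 2, 5, 6, 7, and 9 (prior 1/9 each): that locker was opened and seen not to hold the prize — ruled out; weight (1/9)·0 = 0 each.
If it is in either of lockers 3 and 4 (prior 1/9 each): the attendant has 7 equally likely choices, so probability 1/7; weight (1/9)·(1/7) = 1/63 each.
If it is in locker 8 (prior 1/9): the attendant has 28 equally likely choices, so probability 1/28; weight (1/9)·(1/28) = 1/252.
The weights sum to 1/28.
So P(the prize voucher in locker 3 | the attendant opened locker 1, locker 2, locker 5, locker 6, locker 7, and locker 9) = (1/63) / (1/28) = 4/9.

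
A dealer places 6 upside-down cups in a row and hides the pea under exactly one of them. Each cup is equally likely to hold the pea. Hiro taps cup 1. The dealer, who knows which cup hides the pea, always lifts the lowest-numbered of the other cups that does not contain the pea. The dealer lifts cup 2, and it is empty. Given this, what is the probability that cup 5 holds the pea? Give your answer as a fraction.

Condition on the true location of the pea.
If it is under any of cups 1, 3, 4, 5, and 6 (prior 1/6 each): cup 2 is the lowest-numbered option available, probability 1; weight (1/6)·1 = 1/6 each.
If it is under cup 2 (prior 1/6): the dealer opened cup 2, so this case is ruled out; weight (1/6)·0 = 0.
The weights sum to 5/6.
So P(the pea under cup 5 | the dealer opened cup 2) = (1/6) / (5/6) = 1/5.

1/5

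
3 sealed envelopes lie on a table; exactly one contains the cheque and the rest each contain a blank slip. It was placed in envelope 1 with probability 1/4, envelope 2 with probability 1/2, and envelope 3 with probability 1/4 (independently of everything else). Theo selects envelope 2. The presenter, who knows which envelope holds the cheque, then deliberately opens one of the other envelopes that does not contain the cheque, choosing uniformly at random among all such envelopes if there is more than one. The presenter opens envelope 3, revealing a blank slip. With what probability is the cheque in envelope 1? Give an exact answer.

1/2

Consider each possible location of the cheque in turn.
If it is in envelope 1 (prior 1/4): the presenter has no choice, probability 1; weight (1/4)·1 = 1/4.
If it is in envelope 2 (prior 1/2): the presenter has 2 equally likely choices, so probability 1/2; weight (1/2)·(1/2) = 1/4.
If it is in envelope 3 (prior 1/4): the presenter opened envelope 3, so this case is ruled out; weight (1/4)·0 = 0.
The weights sum to 1/2.
So P(the cheque in envelope 1 | the presenter opened envelope 3) = (1/4) / (1/2) = 1/2.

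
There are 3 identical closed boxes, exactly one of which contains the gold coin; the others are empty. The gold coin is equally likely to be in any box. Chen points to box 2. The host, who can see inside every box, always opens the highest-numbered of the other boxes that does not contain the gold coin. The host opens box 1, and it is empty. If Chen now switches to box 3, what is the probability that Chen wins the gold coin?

Consider each possible location of the gold coin in turn.
If it is in box 1 (prior 1/3): the host opened box 1, so this case is ruled out; weight (1/3)·0 = 0.
If it is in box 2 (prior 1/3): the host would have opened box 3 instead, probability 0; weight (1/3)·0 = 0.
If it is in box 3 (prior 1/3): box 1 is the highest-numbered option available, probability 1; weight (1/3)·1 = 1/3.
The weights sum to 1/3.
So P(the gold coin in box 3 | the host opened box 1) = (1/3) / (1/3) = 1.

1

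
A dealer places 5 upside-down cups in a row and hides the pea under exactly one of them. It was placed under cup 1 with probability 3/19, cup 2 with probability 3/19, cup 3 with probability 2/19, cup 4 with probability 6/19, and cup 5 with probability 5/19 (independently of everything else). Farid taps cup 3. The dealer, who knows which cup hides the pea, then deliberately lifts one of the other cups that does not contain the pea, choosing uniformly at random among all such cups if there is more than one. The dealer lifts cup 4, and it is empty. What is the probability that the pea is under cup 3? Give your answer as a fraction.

3/25

Apply Bayes' rule, conditioning on where the pea actually is.
If it is under either of cups 1 and 2 (prior 3/19 each): the dealer has 3 equally likely choices, so probability 1/3; weight (3/19)·(1/3) = 1/19 each.
If it is under cup 3 (prior 2/19): the dealer has 4 equally likely choices, so probability 1/4; weight (2/19)·(1/4) = 1/38.
If it is under cup 4 (prior 6/19): the dealer opened cup 4, so this case is ruled out; weight (6/19)·0 = 0.
If it is under cup 5 (prior 5/19): the dealer has 3 equally likely choices, so probability 1/3; weight (5/19)·(1/3) = 5/57.
The weights sum to 25/114.
So P(the pea under cup 3 | the dealer opened cup 4) = (1/38) / (25/114) = 3/25.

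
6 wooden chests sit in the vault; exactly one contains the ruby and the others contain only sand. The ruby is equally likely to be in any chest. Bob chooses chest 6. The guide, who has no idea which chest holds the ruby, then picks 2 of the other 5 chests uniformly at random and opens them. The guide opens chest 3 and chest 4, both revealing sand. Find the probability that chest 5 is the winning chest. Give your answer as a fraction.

Because the guide chose which chests to open without knowing where the ruby is, the choice is independent of the prize location. Learning that none of the 2 opened chests holds the ruby simply rules out those 2 locations and leaves the remaining 4 chests still equally likely by symmetry.
So P(the ruby in chest 5) = 1/4.

1/4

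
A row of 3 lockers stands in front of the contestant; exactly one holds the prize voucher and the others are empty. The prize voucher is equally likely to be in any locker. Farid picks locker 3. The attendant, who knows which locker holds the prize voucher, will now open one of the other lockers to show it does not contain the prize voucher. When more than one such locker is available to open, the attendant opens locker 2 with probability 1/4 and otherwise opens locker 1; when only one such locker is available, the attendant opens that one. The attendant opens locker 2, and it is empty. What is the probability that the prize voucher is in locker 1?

Condition on the true location of the prize voucher.
If it is in locker 1 (prior 1/3): only locker 2 is available, probability 1; weight (1/3)·1 = 1/3.
If it is in locker 2 (prior 1/3): the attendant opened locker 2, so this case is ruled out; weight (1/3)·0 = 0.
If it is in locker 3 (prior 1/3): locker 2 is available, opened with probability 1/4; weight (1/3)·(1/4) = 1/12.
The weights sum to 5/12.
So P(the prize voucher in locker 1 | the attendant opened locker 2) = (1/3) / (5/12) = 4/5.

4/5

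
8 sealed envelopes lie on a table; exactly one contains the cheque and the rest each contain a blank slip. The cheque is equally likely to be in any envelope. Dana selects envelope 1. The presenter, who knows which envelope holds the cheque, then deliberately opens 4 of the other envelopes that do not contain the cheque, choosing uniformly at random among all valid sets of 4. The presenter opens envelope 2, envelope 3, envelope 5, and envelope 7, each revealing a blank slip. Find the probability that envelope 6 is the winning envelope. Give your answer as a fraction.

Consider each possible location of the cheque in turn.
If it is in envelope 1 (prior 1/8): the presenter has 35 equally likely choices, so probability 1/35; weight (1/8)·(1/35) = 1/280.
If it is in any of envelopes 2, 3, 5, and 7 (prior 1/8 each): that envelope was opened and seen not to hold the prize — ruled out; weight (1/8)·0 = 0 each.
If it is in any of envelopes 4, 6, and 8 (prior 1/8 each): the presenter has 15 equally likely choices, so probability 1/15; weight (1/8)·(1/15) = 1/120 each.
The weights sum to 1/35.
So P(the cheque in envelope 6 | the presenter opened envelope 2, envelope 3, envelope 5, and envelope 7) = (1/120) / (1/35) = 7/24.

7/24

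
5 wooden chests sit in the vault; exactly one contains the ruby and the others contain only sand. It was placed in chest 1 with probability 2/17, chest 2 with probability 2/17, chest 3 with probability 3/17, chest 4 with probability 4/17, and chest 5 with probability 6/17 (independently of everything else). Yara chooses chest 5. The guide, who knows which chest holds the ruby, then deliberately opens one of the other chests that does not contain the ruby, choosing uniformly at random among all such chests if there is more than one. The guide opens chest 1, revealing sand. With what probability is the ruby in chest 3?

Apply Bayes' rule, conditioning on where the ruby actually is.
If it is in chest 1 (prior 2/17): the guide opened chest 1, so this case is ruled out; weight (2/17)·0 = 0.
If it is in chest 2 (prior 2/17): the guide has 3 equally likely choices, so probability 1/3; weight (2/17)·(1/3) = 2/51.
If it is in chest 3 (prior 3/17): the guide has 3 equally likely choices, so probability 1/3; weight (3/17)·(1/3) = 1/17.
If it is in chest 4 (prior 4/17): the guide has 3 equally likely choices, so probability 1/3; weight (4/17)·(1/3) = 4/51.
If it is in chest 5 (prior 6/17): the guide has 4 equally likely choices, so probability 1/4; weight (6/17)·(1/4) = 3/34.
The weights sum to 9/34.
So P(the ruby in chest 3 | the guide opened chest 1) = (1/17) / (9/34) = 2/9.

2/9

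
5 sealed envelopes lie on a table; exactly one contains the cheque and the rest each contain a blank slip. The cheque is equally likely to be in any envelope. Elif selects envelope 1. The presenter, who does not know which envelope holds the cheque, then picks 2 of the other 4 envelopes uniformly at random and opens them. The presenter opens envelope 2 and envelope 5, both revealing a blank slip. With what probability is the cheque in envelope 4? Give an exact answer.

1/3

Condition on the true location of the cheque.
If it is in any of envelopes 1, 3, and 4 (prior 1/5 each): the presenter picks exactly this set with probability 1/6 regardless, and none is the prize; weight (1/5)·(1/6) = 1/30 each.
If it is in either of envelopes 2 and 5 (prior 1/5 each): that envelope was opened and seen not to hold the prize — ruled out; weight (1/5)·0 = 0 each.
The weights sum to 1/10.
So P(the cheque in envelope 4 | the presenter opened envelope 2 and envelope 5) = (1/30) / (1/10) = 1/3.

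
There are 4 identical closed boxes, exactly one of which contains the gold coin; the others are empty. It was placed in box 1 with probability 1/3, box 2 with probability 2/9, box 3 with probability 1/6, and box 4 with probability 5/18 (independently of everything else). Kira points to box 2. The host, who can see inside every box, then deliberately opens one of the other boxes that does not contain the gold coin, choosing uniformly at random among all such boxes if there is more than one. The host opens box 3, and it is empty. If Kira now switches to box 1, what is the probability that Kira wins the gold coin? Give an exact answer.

Condition on the true location of the gold coin.
If it is in box 1 (prior 1/3): the host has 2 equally likely choices, so probability 1/2; weight (1/3)·(1/2) = 1/6.
If it is in box 2 (prior 2/9): the host has 3 equally likely choices, so probability 1/3; weight (2/9)·(1/3) = 2/27.
If it is in box 3 (prior 1/6): the host opened box 3, so this case is ruled out; weight (1/6)·0 = 0.
If it is in box 4 (prior 5/18): the host has 2 equally likely choices, so probability 1/2; weight (5/18)·(1/2) = 5/36.
The weights sum to 41/108.
So P(the gold coin in box 1 | the host opened box 3) = (1/6) / (41/108) = 18/41.

18/41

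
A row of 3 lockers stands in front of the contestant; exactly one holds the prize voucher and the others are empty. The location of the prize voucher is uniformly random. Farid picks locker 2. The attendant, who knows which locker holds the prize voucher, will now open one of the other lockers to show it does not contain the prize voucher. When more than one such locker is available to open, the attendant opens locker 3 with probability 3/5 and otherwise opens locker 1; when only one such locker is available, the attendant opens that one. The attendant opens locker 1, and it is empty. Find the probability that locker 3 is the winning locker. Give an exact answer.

5/7

Consider each possible location of the prize voucher in turn.
If it is in locker 1 (prior 1/3): the attendant opened locker 1, so this case is ruled out; weight (1/3)·0 = 0.
If it is in locker 2 (prior 1/3): locker 3 is available but not opened, probability 2/5; weight (1/3)·(2/5) = 2/15.
If it is in locker 3 (prior 1/3): only locker 1 is available, probability 1; weight (1/3)·1 = 1/3.
The weights sum to 7/15.
So P(the prize voucher in locker 3 | the attendant opened locker 1) = (1/3) / (7/15) = 5/7.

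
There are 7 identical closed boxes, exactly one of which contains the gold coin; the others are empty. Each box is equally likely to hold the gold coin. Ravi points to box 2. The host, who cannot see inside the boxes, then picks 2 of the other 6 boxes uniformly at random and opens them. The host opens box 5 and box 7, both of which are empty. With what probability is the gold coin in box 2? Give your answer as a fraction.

1/5

Apply Bayes' rule, conditioning on where the gold coin actually is.
If it is in any of boxes 1, 2, 3, 4, and 6 (prior 1/7 each): the host picks exactly this set with probability 1/15 regardless, and none is the prize; weight (1/7)·(1/15) = 1/105 each.
If it is in either of boxes 5 and 7 (prior 1/7 each): that box was opened and seen not to hold the prize — ruled out; weight (1/7)·0 = 0 each.
The weights sum to 1/21.
So P(the gold coin in box 2 | the host opened box 5 and box 7) = (1/105) / (1/21) = 1/5.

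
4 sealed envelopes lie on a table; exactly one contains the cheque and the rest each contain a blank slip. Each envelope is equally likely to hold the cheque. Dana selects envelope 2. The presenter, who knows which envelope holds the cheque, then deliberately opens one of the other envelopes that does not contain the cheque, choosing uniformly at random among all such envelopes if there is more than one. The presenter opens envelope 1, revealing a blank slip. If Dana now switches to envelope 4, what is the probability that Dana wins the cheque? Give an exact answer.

3/8

Condition on the true location of the cheque.
If it is in envelope 1 (prior 1/4): the presenter opened envelope 1, so this case is ruled out; weight (1/4)·0 = 0.
If it is in envelope 2 (prior 1/4): the presenter has 3 equally likely choices, so probability 1/3; weight (1/4)·(1/3) = 1/12.
If it is in either of envelopes 3 and 4 (prior 1/4 each): the presenter has 2 equally likely choices, so probability 1/2; weight (1/4)·(1/2) = 1/8 each.
The weights sum to 1/3.
So P(the cheque in envelope 4 | the presenter opened envelope 1) = (1/8) / (1/3) = 3/8.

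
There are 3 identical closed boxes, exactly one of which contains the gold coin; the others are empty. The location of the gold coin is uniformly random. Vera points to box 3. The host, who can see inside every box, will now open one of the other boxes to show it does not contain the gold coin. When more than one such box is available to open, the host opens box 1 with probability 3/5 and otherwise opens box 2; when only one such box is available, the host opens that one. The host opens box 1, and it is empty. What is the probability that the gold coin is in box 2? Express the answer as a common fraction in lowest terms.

Consider each possible location of the gold coin in turn.
If it is in box 1 (prior 1/3): the host opened box 1, so this case is ruled out; weight (1/3)·0 = 0.
If it is in box 2 (prior 1/3): only box 1 is available, probability 1; weight (1/3)·1 = 1/3.
If it is in box 3 (prior 1/3): box 1 is available, opened with probability 3/5; weight (1/3)·(3/5) = 1/5.
The weights sum to 8/15.
So P(the gold coin in box 2 | the host opened box 1) = (1/3) / (8/15) = 5/8.

5/8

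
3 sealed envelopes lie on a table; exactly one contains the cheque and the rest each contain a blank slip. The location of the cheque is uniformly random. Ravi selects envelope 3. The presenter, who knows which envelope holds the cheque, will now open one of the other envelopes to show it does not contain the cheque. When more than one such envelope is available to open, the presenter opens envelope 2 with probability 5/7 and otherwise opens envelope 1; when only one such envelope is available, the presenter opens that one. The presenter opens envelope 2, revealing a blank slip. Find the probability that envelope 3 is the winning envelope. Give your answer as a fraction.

Apply Bayes' rule, conditioning on where the cheque actually is.
If it is in envelope 1 (prior 1/3): only envelope 2 is available, probability 1; weight (1/3)·1 = 1/3.
If it is in envelope 2 (prior 1/3): the presenter opened envelope 2, so this case is ruled out; weight (1/3)·0 = 0.
If it is in envelope 3 (prior 1/3): envelope 2 is available, opened with probability 5/7; weight (1/3)·(5/7) = 5/21.
The weights sum to 4/7.
So P(the cheque in envelope 3 | the presenter opened envelope 2) = (5/21) / (4/7) = 5/12.

5/12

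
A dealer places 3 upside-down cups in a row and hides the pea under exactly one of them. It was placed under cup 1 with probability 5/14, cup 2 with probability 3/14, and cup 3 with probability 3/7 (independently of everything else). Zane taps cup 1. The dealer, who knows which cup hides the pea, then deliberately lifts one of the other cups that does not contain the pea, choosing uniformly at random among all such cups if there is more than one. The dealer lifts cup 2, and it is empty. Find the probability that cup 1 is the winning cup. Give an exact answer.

5/17

Consider each possible location of the pea in turn.
If it is under cup 1 (prior 5/14): the dealer has 2 equally likely choices, so probability 1/2; weight (5/14)·(1/2) = 5/28.
If it is under cup 2 (prior 3/14): the dealer opened cup 2, so this case is ruled out; weight (3/14)·0 = 0.
If it is under cup 3 (prior 3/7): the dealer has no choice, probability 1; weight (3/7)·1 = 3/7.
The weights sum to 17/28.
So P(the pea under cup 1 | the dealer opened cup 2) = (5/28) / (17/28) = 5/17.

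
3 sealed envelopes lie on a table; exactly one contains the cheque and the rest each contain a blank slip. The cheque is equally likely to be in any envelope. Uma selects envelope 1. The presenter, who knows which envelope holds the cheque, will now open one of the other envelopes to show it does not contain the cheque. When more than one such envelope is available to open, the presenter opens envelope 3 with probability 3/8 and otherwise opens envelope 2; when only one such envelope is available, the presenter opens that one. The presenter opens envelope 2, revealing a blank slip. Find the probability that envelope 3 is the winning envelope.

8/13

Consider each possible location of the cheque in turn.
If it is in envelope 1 (prior 1/3): envelope 3 is available but not opened, probability 5/8; weight (1/3)·(5/8) = 5/24.
If it is in envelope 2 (prior 1/3): the presenter opened envelope 2, so this case is ruled out; weight (1/3)·0 = 0.
If it is in envelope 3 (prior 1/3): only envelope 2 is available, probability 1; weight (1/3)·1 = 1/3.
The weights sum to 13/24.
So P(the cheque in envelope 3 | the presenter opened envelope 2) = (1/3) / (13/24) = 8/13.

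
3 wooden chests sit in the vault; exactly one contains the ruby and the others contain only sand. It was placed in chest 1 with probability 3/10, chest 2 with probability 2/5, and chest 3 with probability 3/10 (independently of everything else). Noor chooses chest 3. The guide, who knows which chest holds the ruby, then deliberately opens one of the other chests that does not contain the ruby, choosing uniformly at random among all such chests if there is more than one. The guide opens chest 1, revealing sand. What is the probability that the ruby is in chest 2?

Consider each possible location of the ruby in turn.
If it is in chest 1 (prior 3/10): the guide opened chest 1, so this case is ruled out; weight (3/10)·0 = 0.
If it is in chest 2 (prior 2/5): the guide has no choice, probability 1; weight (2/5)·1 = 2/5.
If it is in chest 3 (prior 3/10): the guide has 2 equally likely choices, so probability 1/2; weight (3/10)·(1/2) = 3/20.
The weights sum to 11/20.
So P(the ruby in chest 2 | the guide opened chest 1) = (2/5) / (11/20) = 8/11.

8/11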